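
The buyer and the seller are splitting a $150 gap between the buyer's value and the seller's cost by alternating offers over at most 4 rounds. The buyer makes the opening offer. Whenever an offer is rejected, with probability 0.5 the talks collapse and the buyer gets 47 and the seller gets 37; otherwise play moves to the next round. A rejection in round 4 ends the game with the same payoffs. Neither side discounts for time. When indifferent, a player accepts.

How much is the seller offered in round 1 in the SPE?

61.75

Round 4 (the seller proposes): the buyer gets 47 if talks fail, so the seller offers 47 and keeps 103.
Round 3 (the buyer proposes): rejecting gives the seller an expected 0.5 × 103 + 0.5 × 37 = 70; the buyer offers that and keeps 80.
Round 2 (the seller proposes): rejecting gives the buyer an expected 0.5 × 80 + 0.5 × 47 = 63.5; the seller offers that and keeps 86.5.
Round 1 (the buyer proposes): rejecting gives the seller an expected 0.5 × 86.5 + 0.5 × 37 = 61.75; the buyer offers that and keeps 88.25.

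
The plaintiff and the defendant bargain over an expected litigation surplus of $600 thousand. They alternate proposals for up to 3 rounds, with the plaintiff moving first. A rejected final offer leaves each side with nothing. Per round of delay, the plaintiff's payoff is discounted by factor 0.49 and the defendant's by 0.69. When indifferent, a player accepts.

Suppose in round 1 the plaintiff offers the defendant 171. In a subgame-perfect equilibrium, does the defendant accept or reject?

Round 3 (the plaintiff proposes): the defendant will accept anything ≥ 0, so the plaintiff offers 0 and keeps 600.
Round 2 (the defendant proposes): the plaintiff can get 600 next round, worth 0.49 × 600 = 294 now, so the defendant offers 294, keeping 306.
So by rejecting in round 1, the defendant gets 306 next round, worth 0.69 × 306 = 211.14 now.
Offer 171 < 211.14, so the defendant rejects.

Reject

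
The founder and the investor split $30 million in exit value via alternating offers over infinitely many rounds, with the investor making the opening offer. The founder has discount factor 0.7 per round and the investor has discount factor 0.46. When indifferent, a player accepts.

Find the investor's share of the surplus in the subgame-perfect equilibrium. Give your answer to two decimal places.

In a stationary SPE each proposer offers the other exactly their discounted continuation value.
If the investor keeps x when proposing and the founder keeps y when proposing, then x = 30 − 0.7y and y = 30 − 0.46x.
Solving: x = 30(1 − 0.7) / (1 − 0.46·0.7) = 9 / 0.678 ≈ 13.2743.
The founder gets 30 − 13.2743 ≈ 16.7257.

13.27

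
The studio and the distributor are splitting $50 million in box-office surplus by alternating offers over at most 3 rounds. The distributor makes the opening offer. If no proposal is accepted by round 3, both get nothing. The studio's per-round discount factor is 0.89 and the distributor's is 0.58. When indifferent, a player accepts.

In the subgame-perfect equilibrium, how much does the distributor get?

31.31

Round 3 (the distributor proposes): the studio will accept anything ≥ 0, so the distributor offers 0 and keeps 50.
Round 2 (the studio proposes): the distributor can get 50 next round, worth 0.58 × 50 = 29 now. The studio offers 29 and keeps 50 − 29 = 21.
Round 1 (the distributor proposes): the studio can get 21 next round, worth 0.89 × 21 = 18.69 now, so the distributor offers 18.69, keeping 31.31.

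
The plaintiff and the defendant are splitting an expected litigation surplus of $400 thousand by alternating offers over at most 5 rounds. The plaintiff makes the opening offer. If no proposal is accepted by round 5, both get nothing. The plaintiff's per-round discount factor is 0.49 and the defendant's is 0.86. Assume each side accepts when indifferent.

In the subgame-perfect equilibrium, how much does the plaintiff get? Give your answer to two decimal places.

Round 5 (the plaintiff proposes): the defendant will accept anything ≥ 0, so the plaintiff offers 0 and keeps 400.
Round 4 (the defendant proposes): the plaintiff can get 400 next round, worth 0.49 × 400 = 196 now, so the defendant offers 196, keeping 204.
Round 3 (the plaintiff proposes): the defendant can get 204 next round, worth 0.86 × 204 = 175.44 now; the plaintiff offers that and keeps 224.56.
Round 2 (the defendant proposes): the plaintiff can get 224.56 next round, worth 0.49 × 224.56 = 110.0344 now, so the defendant offers 110.0344, keeping 289.9656.
Round 1 (the plaintiff proposes): the defendant can get 289.9656 next round, worth 0.86 × 289.9656 = 249.370416 now. The plaintiff offers 249.370416 and keeps 400 − 249.370416 = 150.629584.

150.63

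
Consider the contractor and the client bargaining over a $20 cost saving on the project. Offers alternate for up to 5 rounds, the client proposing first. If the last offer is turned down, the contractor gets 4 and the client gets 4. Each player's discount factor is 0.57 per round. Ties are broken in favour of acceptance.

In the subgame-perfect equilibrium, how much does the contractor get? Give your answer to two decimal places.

Solve by backward induction from round 5.
Round 5 (the client proposes): the contractor gets 4 if talks fail, so the client offers 4 and keeps 16.
Round 4 (the contractor proposes): the client can get 16 next round, worth 0.57 × 16 = 9.12 now; the contractor offers that and keeps 10.88.
Round 3 (the client proposes): the contractor can get 10.88 next round, worth 0.57 × 10.88 = 6.2016 now. The client offers 6.2016 and keeps 20 − 6.2016 = 13.7984.
Round 2 (the contractor proposes): the client can get 13.7984 next round, worth 0.57 × 13.7984 = 7.865088 now; the contractor offers that and keeps 12.134912.
Round 1 (the client proposes): the contractor can get 12.134912 next round, worth 0.57 × 12.134912 = 6.91689984 now; the client offers that and keeps 13.08310016.

6.92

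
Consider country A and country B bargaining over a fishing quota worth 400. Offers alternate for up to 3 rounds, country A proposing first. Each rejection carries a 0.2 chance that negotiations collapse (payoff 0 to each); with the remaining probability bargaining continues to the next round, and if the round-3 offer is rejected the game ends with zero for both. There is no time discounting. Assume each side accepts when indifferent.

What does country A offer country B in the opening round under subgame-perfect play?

By backward induction:
Round 3 (country A proposes): country B will accept anything ≥ 0, so country A offers 0 and keeps 400.
Round 2 (country B proposes): rejecting gives country A an expected 0.8 × 400 = 320, so country B offers 320, keeping 80.
Round 1 (country A proposes): rejecting gives country B an expected 0.8 × 80 = 64. Country A offers 64 and keeps 400 − 64 = 336.

64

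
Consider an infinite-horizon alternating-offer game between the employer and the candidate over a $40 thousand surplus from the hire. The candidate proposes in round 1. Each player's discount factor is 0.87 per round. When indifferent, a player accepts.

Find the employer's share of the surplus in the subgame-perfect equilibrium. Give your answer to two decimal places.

18.61

When the candidate proposes, the employer accepts any offer worth at least 0.87 times what the employer would get by proposing next round; and vice versa.
This gives x = 40 − 0.87y and y = 40 − 0.87x, where x and y are each side's share when it proposes.
Hence (1 − 0.87·0.87)x = 40(1 − 0.87), i.e. 0.2431·x = 5.2.
x ≈ 21.3904; the employer's share is 40 − x ≈ 18.6096.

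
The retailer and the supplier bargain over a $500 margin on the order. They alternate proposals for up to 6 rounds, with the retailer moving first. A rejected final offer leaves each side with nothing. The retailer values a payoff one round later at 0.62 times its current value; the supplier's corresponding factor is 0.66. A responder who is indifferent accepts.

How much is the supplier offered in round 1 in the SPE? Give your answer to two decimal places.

231.97

Round 6 (the supplier proposes): the retailer will accept anything ≥ 0, so the supplier offers 0 and keeps 500.
Round 5 (the retailer proposes): the supplier can get 500 next round, worth 0.66 × 500 = 330 now, so the retailer offers 330, keeping 170.
Round 4 (the supplier proposes): the retailer can get 170 next round, worth 0.62 × 170 = 105.4 now. The supplier offers 105.4 and keeps 500 − 105.4 = 394.6.
Round 3 (the retailer proposes): the supplier can get 394.6 next round, worth 0.66 × 394.6 = 260.436 now; the retailer offers that and keeps 239.564.
Round 2 (the supplier proposes): the retailer can get 239.564 next round, worth 0.62 × 239.564 = 148.52968 now; the supplier offers that and keeps 351.47032.
Round 1 (the retailer proposes): the supplier can get 351.47032 next round, worth 0.66 × 351.47032 = 231.9704112 now; the retailer offers that and keeps 268.0295888.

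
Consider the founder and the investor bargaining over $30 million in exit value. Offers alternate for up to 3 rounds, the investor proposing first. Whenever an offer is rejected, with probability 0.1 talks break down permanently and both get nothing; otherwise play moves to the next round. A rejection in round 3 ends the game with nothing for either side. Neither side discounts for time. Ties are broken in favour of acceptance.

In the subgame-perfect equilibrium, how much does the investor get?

Round 3 (the investor proposes): the founder will accept anything ≥ 0, so the investor offers 0 and keeps 30.
Round 2 (the founder proposes): rejecting gives the investor an expected 0.9 × 30 = 27; the founder offers that and keeps 3.
Round 1 (the investor proposes): rejecting gives the founder an expected 0.9 × 3 = 2.7. The investor offers 2.7 and keeps 30 − 2.7 = 27.3.

27.3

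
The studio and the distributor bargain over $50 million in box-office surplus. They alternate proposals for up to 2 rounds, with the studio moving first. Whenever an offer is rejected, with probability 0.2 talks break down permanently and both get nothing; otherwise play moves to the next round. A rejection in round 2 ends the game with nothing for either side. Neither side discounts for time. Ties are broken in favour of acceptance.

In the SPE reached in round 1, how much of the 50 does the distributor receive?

Round 2 (the distributor proposes): rejection yields 0 for the studio; the distributor offers 0 and keeps 50.
Round 1 (the studio proposes): rejecting gives the distributor an expected 0.8 × 50 = 40, so the studio offers 40, keeping 10.

40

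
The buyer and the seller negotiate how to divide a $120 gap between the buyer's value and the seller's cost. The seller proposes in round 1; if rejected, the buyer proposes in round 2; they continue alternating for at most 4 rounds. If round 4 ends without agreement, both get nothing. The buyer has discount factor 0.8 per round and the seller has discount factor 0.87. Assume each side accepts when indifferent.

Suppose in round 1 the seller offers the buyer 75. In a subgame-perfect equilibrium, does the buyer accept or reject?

Reject

Work out the buyer's continuation value if the offer is rejected.
Round 4 (the buyer proposes): rejection yields 0 for the seller; the buyer offers 0 and keeps 120.
Round 3 (the seller proposes): the buyer can get 120 next round, worth 0.8 × 120 = 96 now; the seller offers that and keeps 24.
Round 2 (the buyer proposes): the seller can get 24 next round, worth 0.87 × 24 = 20.88 now, so the buyer offers 20.88, keeping 99.12.
So by rejecting in round 1, the buyer gets 99.12 next round, worth 0.8 × 99.12 = 79.296 now.
Offer 75 < 79.296, so the buyer rejects.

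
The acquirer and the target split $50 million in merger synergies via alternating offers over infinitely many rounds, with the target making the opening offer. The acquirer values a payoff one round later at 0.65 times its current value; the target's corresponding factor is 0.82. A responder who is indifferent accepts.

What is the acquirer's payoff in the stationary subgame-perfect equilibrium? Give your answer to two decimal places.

12.53

When the target proposes, the acquirer accepts any offer worth at least 0.65 times what the acquirer would get by proposing next round; and vice versa.
This gives x = 50 − 0.65y and y = 50 − 0.82x, where x and y are each side's share when it proposes.
Hence (1 − 0.65·0.82)x = 50(1 − 0.65), i.e. 0.467·x = 17.5.
x ≈ 37.4732; the acquirer's share is 50 − x ≈ 12.5268.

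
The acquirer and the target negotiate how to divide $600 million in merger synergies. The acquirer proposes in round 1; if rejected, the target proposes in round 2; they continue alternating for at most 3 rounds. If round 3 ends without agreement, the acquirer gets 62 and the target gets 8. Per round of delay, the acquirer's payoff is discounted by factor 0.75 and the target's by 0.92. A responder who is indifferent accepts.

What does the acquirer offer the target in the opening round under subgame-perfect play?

143.52

Solve by backward induction from round 3.
Round 3 (the acquirer proposes): the target gets 8 if talks fail, so the acquirer offers 8 and keeps 592.
Round 2 (the target proposes): the acquirer can get 592 next round, worth 0.75 × 592 = 444 now. The target offers 444 and keeps 600 − 444 = 156.
Round 1 (the acquirer proposes): the target can get 156 next round, worth 0.92 × 156 = 143.52 now, so the acquirer offers 143.52, keeping 456.48.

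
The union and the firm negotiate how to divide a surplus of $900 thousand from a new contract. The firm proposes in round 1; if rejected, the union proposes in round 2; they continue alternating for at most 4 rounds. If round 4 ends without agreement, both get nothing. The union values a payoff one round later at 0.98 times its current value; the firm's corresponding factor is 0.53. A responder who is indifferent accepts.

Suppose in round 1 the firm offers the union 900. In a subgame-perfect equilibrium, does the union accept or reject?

Accept

Work out the union's continuation value if the offer is rejected.
Round 4 (the union proposes): the firm will accept anything ≥ 0, so the union offers 0 and keeps 900.
Round 3 (the firm proposes): the union can get 900 next round, worth 0.98 × 900 = 882 now, so the firm offers 882, keeping 18.
Round 2 (the union proposes): the firm can get 18 next round, worth 0.53 × 18 = 9.54 now. The union offers 9.54 and keeps 900 − 9.54 = 890.46.
So by rejecting in round 1, the union gets 890.46 next round, worth 0.98 × 890.46 = 872.6508 now.
Offer 900 ≥ 872.6508, so the union accepts.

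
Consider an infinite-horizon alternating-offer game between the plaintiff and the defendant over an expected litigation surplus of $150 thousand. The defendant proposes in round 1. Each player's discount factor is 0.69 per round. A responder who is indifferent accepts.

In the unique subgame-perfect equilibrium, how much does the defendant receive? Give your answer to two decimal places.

88.76

Let x be the defendant's share when the defendant proposes and y be the plaintiff's share when the plaintiff proposes.
The plaintiff accepts iff offered ≥ 0.69·y, so x = 150 − 0.69y. Symmetrically y = 150 − 0.69x.
Substituting: x = 150 − 0.69(150 − 0.69x), giving x(1 − 0.69·0.69) = 150(1 − 0.69).
So x = 150 × 0.31 / 0.5239 ≈ 88.7574, and the plaintiff receives 150 − x ≈ 61.2426.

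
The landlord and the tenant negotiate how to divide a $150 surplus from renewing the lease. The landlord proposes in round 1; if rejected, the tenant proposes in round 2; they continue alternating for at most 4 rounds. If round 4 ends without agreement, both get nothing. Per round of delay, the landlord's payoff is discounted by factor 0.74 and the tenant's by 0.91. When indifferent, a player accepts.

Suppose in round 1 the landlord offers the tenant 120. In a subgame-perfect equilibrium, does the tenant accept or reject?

Work out the tenant's continuation value if the offer is rejected.
Round 4 (the tenant proposes): rejection yields 0 for the landlord; the tenant offers 0 and keeps 150.
Round 3 (the landlord proposes): the tenant can get 150 next round, worth 0.91 × 150 = 136.5 now, so the landlord offers 136.5, keeping 13.5.
Round 2 (the tenant proposes): the landlord can get 13.5 next round, worth 0.74 × 13.5 = 9.99 now; the tenant offers that and keeps 140.01.
So by rejecting in round 1, the tenant gets 140.01 next round, worth 0.91 × 140.01 = 127.4091 now.
Offer 120 < 127.4091, so the tenant rejects.

Reject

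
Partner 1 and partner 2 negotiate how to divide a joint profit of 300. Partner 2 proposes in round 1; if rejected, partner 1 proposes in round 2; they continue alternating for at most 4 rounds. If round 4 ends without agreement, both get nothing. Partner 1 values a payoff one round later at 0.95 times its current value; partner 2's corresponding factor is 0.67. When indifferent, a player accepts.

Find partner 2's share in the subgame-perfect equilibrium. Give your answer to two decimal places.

By backward induction:
Round 4 (partner 1 proposes): rejection yields 0 for partner 2; partner 1 offers 0 and keeps 300.
Round 3 (partner 2 proposes): partner 1 can get 300 next round, worth 0.95 × 300 = 285 now. Partner 2 offers 285 and keeps 300 − 285 = 15.
Round 2 (partner 1 proposes): partner 2 can get 15 next round, worth 0.67 × 15 = 10.05 now, so partner 1 offers 10.05, keeping 289.95.
Round 1 (partner 2 proposes): partner 1 can get 289.95 next round, worth 0.95 × 289.95 = 275.4525 now, so partner 2 offers 275.4525, keeping 24.5475.

24.55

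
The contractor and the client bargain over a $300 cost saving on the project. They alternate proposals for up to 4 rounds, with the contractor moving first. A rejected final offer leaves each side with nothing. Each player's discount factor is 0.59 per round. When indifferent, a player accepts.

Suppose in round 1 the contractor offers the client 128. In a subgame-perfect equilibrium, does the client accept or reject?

Reject

Round 4 (the client proposes): the contractor will accept anything ≥ 0, so the client offers 0 and keeps 300.
Round 3 (the contractor proposes): the client can get 300 next round, worth 0.59 × 300 = 177 now, so the contractor offers 177, keeping 123.
Round 2 (the client proposes): the contractor can get 123 next round, worth 0.59 × 123 = 72.57 now, so the client offers 72.57, keeping 227.43.
So by rejecting in round 1, the client gets 227.43 next round, worth 0.59 × 227.43 = 134.1837 now.
Offer 128 < 134.1837, so the client rejects.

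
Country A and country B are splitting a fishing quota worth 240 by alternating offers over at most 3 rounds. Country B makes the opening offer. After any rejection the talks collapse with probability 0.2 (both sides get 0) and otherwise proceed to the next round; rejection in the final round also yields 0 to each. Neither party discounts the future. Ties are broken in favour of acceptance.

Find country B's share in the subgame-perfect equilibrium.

Round 3 (country B proposes): rejection yields 0 for country A; country B offers 0 and keeps 240.
Round 2 (country A proposes): rejecting gives country B an expected 0.8 × 240 = 192; country A offers that and keeps 48.
Round 1 (country B proposes): rejecting gives country A an expected 0.8 × 48 = 38.4. Country B offers 38.4 and keeps 240 − 38.4 = 201.6.

201.6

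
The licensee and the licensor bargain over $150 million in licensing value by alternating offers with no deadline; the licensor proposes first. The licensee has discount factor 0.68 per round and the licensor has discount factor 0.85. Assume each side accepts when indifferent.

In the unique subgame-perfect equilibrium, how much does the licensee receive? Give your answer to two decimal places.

Let x be the licensor's share when the licensor proposes and y be the licensee's share when the licensee proposes.
The licensee accepts iff offered ≥ 0.68·y, so x = 150 − 0.68y. Symmetrically y = 150 − 0.85x.
Substituting: x = 150 − 0.68(150 − 0.85x), giving x(1 − 0.85·0.68) = 150(1 − 0.68).
So x = 150 × 0.32 / 0.422 ≈ 113.7441, and the licensee receives 150 − x ≈ 36.2559.

36.26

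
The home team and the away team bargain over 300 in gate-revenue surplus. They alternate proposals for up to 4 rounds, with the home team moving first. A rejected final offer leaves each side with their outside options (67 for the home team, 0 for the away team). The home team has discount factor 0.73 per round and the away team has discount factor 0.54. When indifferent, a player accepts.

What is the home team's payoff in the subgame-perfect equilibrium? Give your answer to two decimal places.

206.66

Round 4 (the away team proposes): the home team gets 67 if talks fail, so the away team offers 67 and keeps 233.
Round 3 (the home team proposes): the away team can get 233 next round, worth 0.54 × 233 = 125.82 now; the home team offers that and keeps 174.18.
Round 2 (the away team proposes): the home team can get 174.18 next round, worth 0.73 × 174.18 = 127.1514 now, so the away team offers 127.1514, keeping 172.8486.
Round 1 (the home team proposes): the away team can get 172.8486 next round, worth 0.54 × 172.8486 = 93.338244 now; the home team offers that and keeps 206.661756.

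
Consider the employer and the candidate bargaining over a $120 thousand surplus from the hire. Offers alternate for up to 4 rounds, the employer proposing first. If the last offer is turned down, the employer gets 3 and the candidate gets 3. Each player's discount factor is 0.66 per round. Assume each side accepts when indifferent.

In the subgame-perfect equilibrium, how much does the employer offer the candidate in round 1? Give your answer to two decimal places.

By backward induction:
Round 4 (the candidate proposes): the employer gets 3 if talks fail, so the candidate offers 3 and keeps 117.
Round 3 (the employer proposes): the candidate can get 117 next round, worth 0.66 × 117 = 77.22 now. The employer offers 77.22 and keeps 120 − 77.22 = 42.78.
Round 2 (the candidate proposes): the employer can get 42.78 next round, worth 0.66 × 42.78 = 28.2348 now; the candidate offers that and keeps 91.7652.
Round 1 (the employer proposes): the candidate can get 91.7652 next round, worth 0.66 × 91.7652 = 60.565032 now. The employer offers 60.565032 and keeps 120 − 60.565032 = 59.434968.

60.57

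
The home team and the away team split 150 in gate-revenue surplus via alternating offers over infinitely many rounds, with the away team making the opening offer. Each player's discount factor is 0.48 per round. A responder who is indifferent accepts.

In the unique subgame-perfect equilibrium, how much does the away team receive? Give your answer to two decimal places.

In a stationary SPE each proposer offers the other exactly their discounted continuation value.
If the away team keeps x when proposing and the home team keeps y when proposing, then x = 150 − 0.48y and y = 150 − 0.48x.
Solving: x = 150(1 − 0.48) / (1 − 0.48·0.48) = 78 / 0.7696 ≈ 101.3514.
The home team gets 150 − 101.3514 ≈ 48.6486.

101.35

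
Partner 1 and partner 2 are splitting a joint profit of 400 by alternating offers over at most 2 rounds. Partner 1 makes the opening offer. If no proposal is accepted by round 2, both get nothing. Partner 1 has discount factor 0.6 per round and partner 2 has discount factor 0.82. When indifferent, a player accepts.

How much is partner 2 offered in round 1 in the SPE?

328

Round 2 (partner 2 proposes): rejection yields 0 for partner 1; partner 2 offers 0 and keeps 400.
Round 1 (partner 1 proposes): partner 2 can get 400 next round, worth 0.82 × 400 = 328 now; partner 1 offers that and keeps 72.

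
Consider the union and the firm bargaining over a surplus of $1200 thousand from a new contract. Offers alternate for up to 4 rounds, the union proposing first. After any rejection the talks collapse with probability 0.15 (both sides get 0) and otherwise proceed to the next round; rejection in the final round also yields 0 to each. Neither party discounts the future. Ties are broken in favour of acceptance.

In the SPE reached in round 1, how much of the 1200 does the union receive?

310.05

Round 4 (the firm proposes): the union will accept anything ≥ 0, so the firm offers 0 and keeps 1200.
Round 3 (the union proposes): rejecting gives the firm an expected 0.85 × 1200 = 1020. The union offers 1020 and keeps 1200 − 1020 = 180.
Round 2 (the firm proposes): rejecting gives the union an expected 0.85 × 180 = 153. The firm offers 153 and keeps 1200 − 153 = 1047.
Round 1 (the union proposes): rejecting gives the firm an expected 0.85 × 1047 = 889.95; the union offers that and keeps 310.05.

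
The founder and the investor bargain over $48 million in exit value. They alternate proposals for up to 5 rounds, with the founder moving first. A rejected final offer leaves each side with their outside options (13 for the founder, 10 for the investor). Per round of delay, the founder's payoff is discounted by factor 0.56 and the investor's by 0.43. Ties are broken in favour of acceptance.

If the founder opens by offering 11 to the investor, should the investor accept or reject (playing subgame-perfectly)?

Reject

Work out the investor's continuation value if the offer is rejected.
Round 5 (the founder proposes): the investor gets 10 if talks fail, so the founder offers 10 and keeps 38.
Round 4 (the investor proposes): the founder can get 38 next round, worth 0.56 × 38 = 21.28 now; the investor offers that and keeps 26.72.
Round 3 (the founder proposes): the investor can get 26.72 next round, worth 0.43 × 26.72 = 11.4896 now, so the founder offers 11.4896, keeping 36.5104.
Round 2 (the investor proposes): the founder can get 36.5104 next round, worth 0.56 × 36.5104 = 20.445824 now; the investor offers that and keeps 27.554176.
So by rejecting in round 1, the investor gets 27.554176 next round, worth 0.43 × 27.554176 = 11.84829568 now.
Offer 11 < 11.84829568, so the investor rejects.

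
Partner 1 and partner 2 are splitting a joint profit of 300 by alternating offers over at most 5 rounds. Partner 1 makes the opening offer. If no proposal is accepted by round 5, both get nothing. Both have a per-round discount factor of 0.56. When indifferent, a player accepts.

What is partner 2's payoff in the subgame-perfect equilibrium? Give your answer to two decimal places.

97.10

Round 5 (partner 1 proposes): partner 2 will accept anything ≥ 0, so partner 1 offers 0 and keeps 300.
Round 4 (partner 2 proposes): partner 1 can get 300 next round, worth 0.56 × 300 = 168 now. Partner 2 offers 168 and keeps 300 − 168 = 132.
Round 3 (partner 1 proposes): partner 2 can get 132 next round, worth 0.56 × 132 = 73.92 now; partner 1 offers that and keeps 226.08.
Round 2 (partner 2 proposes): partner 1 can get 226.08 next round, worth 0.56 × 226.08 = 126.6048 now. Partner 2 offers 126.6048 and keeps 300 − 126.6048 = 173.3952.
Round 1 (partner 1 proposes): partner 2 can get 173.3952 next round, worth 0.56 × 173.3952 = 97.101312 now, so partner 1 offers 97.101312, keeping 202.898688.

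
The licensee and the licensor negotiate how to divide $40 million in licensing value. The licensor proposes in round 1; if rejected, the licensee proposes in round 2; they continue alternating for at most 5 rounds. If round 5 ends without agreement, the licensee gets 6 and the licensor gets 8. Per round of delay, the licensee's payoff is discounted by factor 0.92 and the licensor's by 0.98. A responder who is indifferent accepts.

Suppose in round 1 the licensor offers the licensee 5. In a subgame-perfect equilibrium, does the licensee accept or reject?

Reject

Round 5 (the licensor proposes): the licensee gets 6 if talks fail, so the licensor offers 6 and keeps 34.
Round 4 (the licensee proposes): the licensor can get 34 next round, worth 0.98 × 34 = 33.32 now. The licensee offers 33.32 and keeps 40 − 33.32 = 6.68.
Round 3 (the licensor proposes): the licensee can get 6.68 next round, worth 0.92 × 6.68 = 6.1456 now. The licensor offers 6.1456 and keeps 40 − 6.1456 = 33.8544.
Round 2 (the licensee proposes): the licensor can get 33.8544 next round, worth 0.98 × 33.8544 = 33.177312 now; the licensee offers that and keeps 6.822688.
So by rejecting in round 1, the licensee gets 6.822688 next round, worth 0.92 × 6.822688 = 6.27687296 now.
Offer 5 < 6.27687296, so the licensee rejects.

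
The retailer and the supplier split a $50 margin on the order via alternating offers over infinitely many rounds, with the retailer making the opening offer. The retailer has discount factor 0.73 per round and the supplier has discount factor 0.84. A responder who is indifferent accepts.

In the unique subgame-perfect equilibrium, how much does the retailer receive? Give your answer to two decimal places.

When the retailer proposes, the supplier accepts any offer worth at least 0.84 times what the supplier would get by proposing next round; and vice versa.
This gives x = 50 − 0.84y and y = 50 − 0.73x, where x and y are each side's share when it proposes.
Hence (1 − 0.84·0.73)x = 50(1 − 0.84), i.e. 0.3868·x = 8.
x ≈ 20.6825; the supplier's share is 50 − x ≈ 29.3175.

20.68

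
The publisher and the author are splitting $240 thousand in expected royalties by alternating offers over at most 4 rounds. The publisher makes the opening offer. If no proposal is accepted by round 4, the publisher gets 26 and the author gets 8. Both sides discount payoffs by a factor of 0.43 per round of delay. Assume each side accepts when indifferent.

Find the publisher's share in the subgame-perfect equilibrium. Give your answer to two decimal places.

Round 4 (the author proposes): the publisher gets 26 if talks fail, so the author offers 26 and keeps 214.
Round 3 (the publisher proposes): the author can get 214 next round, worth 0.43 × 214 = 92.02 now; the publisher offers that and keeps 147.98.
Round 2 (the author proposes): the publisher can get 147.98 next round, worth 0.43 × 147.98 = 63.6314 now, so the author offers 63.6314, keeping 176.3686.
Round 1 (the publisher proposes): the author can get 176.3686 next round, worth 0.43 × 176.3686 = 75.838498 now, so the publisher offers 75.838498, keeping 164.161502.

164.16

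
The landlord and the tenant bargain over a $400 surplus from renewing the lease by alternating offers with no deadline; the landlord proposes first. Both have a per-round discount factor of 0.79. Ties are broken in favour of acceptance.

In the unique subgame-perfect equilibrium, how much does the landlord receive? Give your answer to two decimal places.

223.46

When the landlord proposes, the tenant accepts any offer worth at least 0.79 times what the tenant would get by proposing next round; and vice versa.
This gives x = 400 − 0.79y and y = 400 − 0.79x, where x and y are each side's share when it proposes.
Hence (1 − 0.79·0.79)x = 400(1 − 0.79), i.e. 0.3759·x = 84.
x ≈ 223.4637; the tenant's share is 400 − x ≈ 176.5363.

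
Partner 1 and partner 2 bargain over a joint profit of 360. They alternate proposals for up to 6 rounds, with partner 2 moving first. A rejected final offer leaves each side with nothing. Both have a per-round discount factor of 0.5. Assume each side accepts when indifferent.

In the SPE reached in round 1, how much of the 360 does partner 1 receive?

123.75

Round 6 (partner 1 proposes): partner 2 will accept anything ≥ 0, so partner 1 offers 0 and keeps 360.
Round 5 (partner 2 proposes): partner 1 can get 360 next round, worth 0.5 × 360 = 180 now. Partner 2 offers 180 and keeps 360 − 180 = 180.
Round 4 (partner 1 proposes): partner 2 can get 180 next round, worth 0.5 × 180 = 90 now, so partner 1 offers 90, keeping 270.
Round 3 (partner 2 proposes): partner 1 can get 270 next round, worth 0.5 × 270 = 135 now; partner 2 offers that and keeps 225.
Round 2 (partner 1 proposes): partner 2 can get 225 next round, worth 0.5 × 225 = 112.5 now, so partner 1 offers 112.5, keeping 247.5.
Round 1 (partner 2 proposes): partner 1 can get 247.5 next round, worth 0.5 × 247.5 = 123.75 now; partner 2 offers that and keeps 236.25.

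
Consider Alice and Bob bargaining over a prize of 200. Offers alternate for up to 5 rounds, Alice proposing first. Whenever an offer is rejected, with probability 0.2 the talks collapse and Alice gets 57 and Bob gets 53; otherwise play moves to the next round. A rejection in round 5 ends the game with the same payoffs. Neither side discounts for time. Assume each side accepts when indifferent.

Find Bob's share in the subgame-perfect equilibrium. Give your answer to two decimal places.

76.62

Round 5 (Alice proposes): Bob gets 53 if talks fail, so Alice offers 53 and keeps 147.
Round 4 (Bob proposes): rejecting gives Alice an expected 0.8 × 147 + 0.2 × 57 = 129. Bob offers 129 and keeps 200 − 129 = 71.
Round 3 (Alice proposes): rejecting gives Bob an expected 0.8 × 71 + 0.2 × 53 = 67.4. Alice offers 67.4 and keeps 200 − 67.4 = 132.6.
Round 2 (Bob proposes): rejecting gives Alice an expected 0.8 × 132.6 + 0.2 × 57 = 117.48. Bob offers 117.48 and keeps 200 − 117.48 = 82.52.
Round 1 (Alice proposes): rejecting gives Bob an expected 0.8 × 82.52 + 0.2 × 53 = 76.616; Alice offers that and keeps 123.384.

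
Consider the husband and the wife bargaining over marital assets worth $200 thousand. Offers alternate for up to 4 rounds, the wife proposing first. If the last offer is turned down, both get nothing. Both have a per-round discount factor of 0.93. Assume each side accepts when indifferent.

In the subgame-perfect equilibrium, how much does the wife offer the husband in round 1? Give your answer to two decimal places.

173.89

By backward induction:
Round 4 (the husband proposes): rejection yields 0 for the wife; the husband offers 0 and keeps 200.
Round 3 (the wife proposes): the husband can get 200 next round, worth 0.93 × 200 = 186 now. The wife offers 186 and keeps 200 − 186 = 14.
Round 2 (the husband proposes): the wife can get 14 next round, worth 0.93 × 14 = 13.02 now; the husband offers that and keeps 186.98.
Round 1 (the wife proposes): the husband can get 186.98 next round, worth 0.93 × 186.98 = 173.8914 now. The wife offers 173.8914 and keeps 200 − 173.8914 = 26.1086.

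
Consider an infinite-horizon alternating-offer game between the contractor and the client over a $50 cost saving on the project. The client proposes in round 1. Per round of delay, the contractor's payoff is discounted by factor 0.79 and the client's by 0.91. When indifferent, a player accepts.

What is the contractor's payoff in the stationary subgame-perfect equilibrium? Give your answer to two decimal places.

In a stationary SPE each proposer offers the other exactly their discounted continuation value.
If the client keeps x when proposing and the contractor keeps y when proposing, then x = 50 − 0.79y and y = 50 − 0.91x.
Solving: x = 50(1 − 0.79) / (1 − 0.91·0.79) = 10.5 / 0.2811 ≈ 37.3533.
The contractor gets 50 − 37.3533 ≈ 12.6467.

12.65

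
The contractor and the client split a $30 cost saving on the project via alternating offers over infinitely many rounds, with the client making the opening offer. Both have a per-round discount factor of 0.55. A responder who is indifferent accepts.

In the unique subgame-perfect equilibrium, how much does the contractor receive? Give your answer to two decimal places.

10.65

When the client proposes, the contractor accepts any offer worth at least 0.55 times what the contractor would get by proposing next round; and vice versa.
This gives x = 30 − 0.55y and y = 30 − 0.55x, where x and y are each side's share when it proposes.
Hence (1 − 0.55·0.55)x = 30(1 − 0.55), i.e. 0.6975·x = 13.5.
x ≈ 19.3548; the contractor's share is 30 − x ≈ 10.6452.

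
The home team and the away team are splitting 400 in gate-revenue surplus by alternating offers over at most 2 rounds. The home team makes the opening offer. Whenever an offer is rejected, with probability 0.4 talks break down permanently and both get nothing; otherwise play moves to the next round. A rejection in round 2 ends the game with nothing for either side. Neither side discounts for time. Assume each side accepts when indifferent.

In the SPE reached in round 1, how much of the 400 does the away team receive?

Round 2 (the away team proposes): the home team will accept anything ≥ 0, so the away team offers 0 and keeps 400.
Round 1 (the home team proposes): rejecting gives the away team an expected 0.6 × 400 = 240, so the home team offers 240, keeping 160.

240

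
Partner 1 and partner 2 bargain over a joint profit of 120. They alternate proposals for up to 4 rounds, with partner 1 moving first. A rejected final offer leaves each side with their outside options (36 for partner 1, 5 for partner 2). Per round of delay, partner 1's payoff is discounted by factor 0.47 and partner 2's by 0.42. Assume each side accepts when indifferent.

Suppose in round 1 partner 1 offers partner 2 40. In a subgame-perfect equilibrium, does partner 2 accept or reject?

Accept

Round 4 (partner 2 proposes): partner 1 gets 36 if talks fail, so partner 2 offers 36 and keeps 84.
Round 3 (partner 1 proposes): partner 2 can get 84 next round, worth 0.42 × 84 = 35.28 now. Partner 1 offers 35.28 and keeps 120 − 35.28 = 84.72.
Round 2 (partner 2 proposes): partner 1 can get 84.72 next round, worth 0.47 × 84.72 = 39.8184 now. Partner 2 offers 39.8184 and keeps 120 − 39.8184 = 80.1816.
So by rejecting in round 1, partner 2 gets 80.1816 next round, worth 0.42 × 80.1816 = 33.676272 now.
Offer 40 ≥ 33.676272, so partner 2 accepts.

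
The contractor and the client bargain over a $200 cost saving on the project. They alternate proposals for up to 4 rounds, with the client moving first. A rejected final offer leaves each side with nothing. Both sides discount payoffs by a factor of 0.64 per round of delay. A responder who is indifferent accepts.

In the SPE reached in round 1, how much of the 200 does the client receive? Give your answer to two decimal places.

101.49

Round 4 (the contractor proposes): rejection yields 0 for the client; the contractor offers 0 and keeps 200.
Round 3 (the client proposes): the contractor can get 200 next round, worth 0.64 × 200 = 128 now. The client offers 128 and keeps 200 − 128 = 72.
Round 2 (the contractor proposes): the client can get 72 next round, worth 0.64 × 72 = 46.08 now. The contractor offers 46.08 and keeps 200 − 46.08 = 153.92.
Round 1 (the client proposes): the contractor can get 153.92 next round, worth 0.64 × 153.92 = 98.5088 now. The client offers 98.5088 and keeps 200 − 98.5088 = 101.4912.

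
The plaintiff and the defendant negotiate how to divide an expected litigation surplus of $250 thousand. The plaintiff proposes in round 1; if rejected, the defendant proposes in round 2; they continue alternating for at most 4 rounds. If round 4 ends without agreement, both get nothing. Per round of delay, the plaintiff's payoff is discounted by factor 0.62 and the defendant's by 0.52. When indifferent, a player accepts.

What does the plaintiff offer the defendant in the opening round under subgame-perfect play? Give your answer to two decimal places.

Round 4 (the defendant proposes): rejection yields 0 for the plaintiff; the defendant offers 0 and keeps 250.
Round 3 (the plaintiff proposes): the defendant can get 250 next round, worth 0.52 × 250 = 130 now; the plaintiff offers that and keeps 120.
Round 2 (the defendant proposes): the plaintiff can get 120 next round, worth 0.62 × 120 = 74.4 now. The defendant offers 74.4 and keeps 250 − 74.4 = 175.6.
Round 1 (the plaintiff proposes): the defendant can get 175.6 next round, worth 0.52 × 175.6 = 91.312 now, so the plaintiff offers 91.312, keeping 158.688.

91.31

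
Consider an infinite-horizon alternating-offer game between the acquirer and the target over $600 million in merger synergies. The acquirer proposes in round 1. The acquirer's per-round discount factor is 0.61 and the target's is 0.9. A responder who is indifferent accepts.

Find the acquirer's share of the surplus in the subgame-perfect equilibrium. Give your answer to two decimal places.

Let x be the acquirer's share when the acquirer proposes and y be the target's share when the target proposes.
The target accepts iff offered ≥ 0.9·y, so x = 600 − 0.9y. Symmetrically y = 600 − 0.61x.
Substituting: x = 600 − 0.9(600 − 0.61x), giving x(1 − 0.61·0.9) = 600(1 − 0.9).
So x = 600 × 0.1 / 0.451 ≈ 133.0377, and the target receives 600 − x ≈ 466.9623.

133.04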